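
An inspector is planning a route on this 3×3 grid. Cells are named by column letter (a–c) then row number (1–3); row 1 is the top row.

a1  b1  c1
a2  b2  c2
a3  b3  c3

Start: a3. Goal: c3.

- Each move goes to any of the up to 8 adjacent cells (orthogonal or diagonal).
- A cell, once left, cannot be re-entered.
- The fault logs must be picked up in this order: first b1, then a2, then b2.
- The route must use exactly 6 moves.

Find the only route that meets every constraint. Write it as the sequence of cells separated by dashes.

a3 - b3 - c2 - b1 - a2 - b2 - c3

The waypoints must appear in the order b1, a2, b2, with no cell reused.
Route from a3: right to b3, up-right to c2, up-left to b1, down-left to a2, right to b2, down-right to c3 — 6 moves in all.
Check: order respected (b1 at step 3, a2 at step 4, b2 at step 5); 6 moves as required.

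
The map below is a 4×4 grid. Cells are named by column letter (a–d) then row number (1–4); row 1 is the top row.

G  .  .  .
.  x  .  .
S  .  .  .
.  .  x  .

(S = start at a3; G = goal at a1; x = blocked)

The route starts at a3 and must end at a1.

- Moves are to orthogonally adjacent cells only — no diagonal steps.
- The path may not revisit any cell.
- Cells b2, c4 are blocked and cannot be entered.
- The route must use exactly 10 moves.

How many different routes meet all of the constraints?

3

Need simple routes of exactly 10 moves from a3 to a1 (Manhattan distance 2, so 4 moves are spent on a detour and 4 undoing it).
Enumerating: a3 a4 b4 b3 c3 c2 d2 d1 c1 b1 a1 | a3 a4 b4 b3 c3 d3 d2 d1 c1 b1 a1 | a3 a4 b4 b3 c3 d3 d2 c2 c1 b1 a1.
That gives 3 routes.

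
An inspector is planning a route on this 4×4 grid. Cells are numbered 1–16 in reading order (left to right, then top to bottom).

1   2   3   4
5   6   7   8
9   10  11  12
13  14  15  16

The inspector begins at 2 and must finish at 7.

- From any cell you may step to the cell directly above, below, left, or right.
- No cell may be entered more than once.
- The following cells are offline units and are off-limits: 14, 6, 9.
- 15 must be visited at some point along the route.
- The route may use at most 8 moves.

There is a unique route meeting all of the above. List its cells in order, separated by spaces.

The 8-move cap with required stops at 15 leaves no slack for detours.
Route from 2: 2× right (reaching 4), 3× down (reaching 16), left to 15, 2× up (reaching 7) — 8 moves in all.
Check: all required cells visited; 8 ≤ 8 moves.

2 3 4 8 12 16 15 11 7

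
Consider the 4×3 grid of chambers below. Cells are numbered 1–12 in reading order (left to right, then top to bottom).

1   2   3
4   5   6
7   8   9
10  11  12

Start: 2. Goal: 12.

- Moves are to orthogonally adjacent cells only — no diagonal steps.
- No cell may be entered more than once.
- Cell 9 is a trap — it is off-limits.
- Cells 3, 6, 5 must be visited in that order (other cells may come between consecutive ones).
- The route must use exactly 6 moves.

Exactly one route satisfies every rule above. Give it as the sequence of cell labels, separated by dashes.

The waypoints must appear in the order 3, 6, 5, with no cell reused.
Route from 2: right to 3, down to 6, left to 5, 2× down (reaching 11), right to 12 — 6 moves in all.
Check: order respected (3 at step 1, 6 at step 2, 5 at step 3); 6 moves as required.

2 - 3 - 6 - 5 - 8 - 11 - 12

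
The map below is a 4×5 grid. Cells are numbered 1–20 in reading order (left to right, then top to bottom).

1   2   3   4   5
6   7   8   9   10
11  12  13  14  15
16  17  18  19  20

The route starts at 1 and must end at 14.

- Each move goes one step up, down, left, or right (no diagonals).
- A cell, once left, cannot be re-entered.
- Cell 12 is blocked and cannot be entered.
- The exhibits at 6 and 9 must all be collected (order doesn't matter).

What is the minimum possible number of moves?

Any route passes through 6 and 9 in some order between 1 and 14. Summing Manhattan distances along each leg and taking the cheapest ordering (1 → 6 → 9 → 14) gives a lower bound of 1 + 3 + 1 = 5 moves.
A route of 5 moves achieves this: 1 → 6 → 7 → 8 → 9 → 14.
Since 5 matches the lower bound, it is optimal.

5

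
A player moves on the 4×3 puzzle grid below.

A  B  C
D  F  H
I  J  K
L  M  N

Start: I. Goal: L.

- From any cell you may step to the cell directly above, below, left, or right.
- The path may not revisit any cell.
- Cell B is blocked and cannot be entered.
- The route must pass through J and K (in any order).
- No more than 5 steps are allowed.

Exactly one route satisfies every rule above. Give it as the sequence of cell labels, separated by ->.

I -> J -> K -> N -> M -> L

The budget equals the shortest possible length, so every move has to be on a shortest route through the required cells.
Route from I: right 2 to K, down 1 to N, left 2 to L — 5 moves in all.
Check: all required cells visited; 5 ≤ 5 moves.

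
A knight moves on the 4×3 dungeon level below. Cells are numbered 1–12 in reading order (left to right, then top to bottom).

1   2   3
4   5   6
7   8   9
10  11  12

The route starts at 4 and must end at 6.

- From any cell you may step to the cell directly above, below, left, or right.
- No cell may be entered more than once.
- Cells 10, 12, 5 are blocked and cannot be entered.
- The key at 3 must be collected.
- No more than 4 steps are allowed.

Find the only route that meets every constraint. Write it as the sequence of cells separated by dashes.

4 - 1 - 2 - 3 - 6

The 4-move cap with required stops at 3 leaves no slack for detours.
Route from 4: up to 1, 2× right (reaching 3), down to 6 — 4 moves in all.
Check: all required cells visited; 4 ≤ 4 moves.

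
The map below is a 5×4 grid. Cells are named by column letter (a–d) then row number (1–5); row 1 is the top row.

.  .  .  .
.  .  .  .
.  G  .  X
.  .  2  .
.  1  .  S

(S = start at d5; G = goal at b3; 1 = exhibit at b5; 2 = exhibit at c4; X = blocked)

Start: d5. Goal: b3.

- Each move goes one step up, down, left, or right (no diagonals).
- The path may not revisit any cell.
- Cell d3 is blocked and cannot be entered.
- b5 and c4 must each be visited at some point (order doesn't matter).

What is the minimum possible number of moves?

6

Any route passes through b5 and c4 in some order between d5 and b3. Summing Manhattan distances along each leg and taking the cheapest ordering (d5 → b5 → c4 → b3) gives a lower bound of 2 + 2 + 2 = 6 moves.
A route of 6 moves achieves this: d5 → d4 → c4 → c5 → b5 → b4 → b3.
Since 6 matches the lower bound, it is optimal.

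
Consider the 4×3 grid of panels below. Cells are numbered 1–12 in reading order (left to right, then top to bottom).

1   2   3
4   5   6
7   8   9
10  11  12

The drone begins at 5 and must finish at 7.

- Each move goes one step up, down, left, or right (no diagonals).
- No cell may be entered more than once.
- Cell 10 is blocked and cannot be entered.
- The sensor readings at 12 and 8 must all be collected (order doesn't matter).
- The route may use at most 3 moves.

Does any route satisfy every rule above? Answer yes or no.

no

Even ignoring the no-revisit rule, getting from 5 to 7, taking the cheapest ordering 5 → 12 → 8 → 7 needs at least 3 + 2 + 1 = 6 moves (Manhattan distance per leg), which exceeds the 3-move limit.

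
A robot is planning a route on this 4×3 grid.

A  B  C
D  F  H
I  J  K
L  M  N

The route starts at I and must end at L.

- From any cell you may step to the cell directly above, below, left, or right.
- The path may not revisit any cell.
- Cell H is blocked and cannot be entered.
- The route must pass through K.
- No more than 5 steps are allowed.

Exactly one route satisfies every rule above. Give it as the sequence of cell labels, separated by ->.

I -> J -> K -> N -> M -> L

Any route must reach K and still end at L within 5 moves, so the order of the required stops is forced.
Route from I: right 2 to K, down 1 to N, left 2 to L — 5 moves in all.
Check: all required cells visited; 5 ≤ 5 moves.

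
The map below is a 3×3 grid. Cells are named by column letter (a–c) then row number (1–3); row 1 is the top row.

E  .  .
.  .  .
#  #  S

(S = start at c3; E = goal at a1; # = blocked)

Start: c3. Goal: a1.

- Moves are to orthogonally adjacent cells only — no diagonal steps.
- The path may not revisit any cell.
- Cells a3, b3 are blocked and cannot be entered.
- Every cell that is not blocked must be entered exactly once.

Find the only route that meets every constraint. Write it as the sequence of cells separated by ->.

Need to visit all 7 open cells exactly once, starting at c3 and ending at a1.
Cell a2 has only two open neighbours (a1 and b2), so the path must pass straight through it: one of those is the cell it's entered from and the other is where it exits.
Route from c3: 2× up (reaching c1), left to b1, down to b2, left to a2, up to a1 — 6 moves in all.
Check: all 7 open cells covered.

c3 -> c2 -> c1 -> b1 -> b2 -> a2 -> a1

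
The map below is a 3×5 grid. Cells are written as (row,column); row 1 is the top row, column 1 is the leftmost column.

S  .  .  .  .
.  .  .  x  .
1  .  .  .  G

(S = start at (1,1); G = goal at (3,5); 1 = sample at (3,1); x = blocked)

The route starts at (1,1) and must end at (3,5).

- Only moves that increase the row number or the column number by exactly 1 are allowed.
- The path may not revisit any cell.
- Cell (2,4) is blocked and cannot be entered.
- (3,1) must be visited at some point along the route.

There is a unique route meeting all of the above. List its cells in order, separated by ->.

(1,1) -> (2,1) -> (3,1) -> (3,2) -> (3,3) -> (3,4) -> (3,5)

Moves only go right or down, so the column and row indices never decrease.
Route from (1,1): 2× down (reaching (3,1)), 4× right (reaching (3,5)) — 6 moves in all.
Check: all required cells visited.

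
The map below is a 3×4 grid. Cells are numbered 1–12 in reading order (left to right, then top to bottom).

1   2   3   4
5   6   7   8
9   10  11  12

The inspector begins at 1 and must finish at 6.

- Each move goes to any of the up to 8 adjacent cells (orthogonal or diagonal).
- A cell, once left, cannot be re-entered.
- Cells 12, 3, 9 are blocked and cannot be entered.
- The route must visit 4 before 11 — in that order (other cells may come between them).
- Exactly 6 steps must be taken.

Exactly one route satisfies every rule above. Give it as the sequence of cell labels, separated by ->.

1 -> 2 -> 7 -> 4 -> 8 -> 11 -> 6

The waypoints must appear in the order 4, 11, with no cell reused.
Route from 1: right 1 to 2, down-right 1 to 7, up-right 1 to 4, down 1 to 8, down-left 1 to 11, up-left 1 to 6 — 6 moves in all.
Check: order respected (4 at step 3, 11 at step 5); 6 moves as required.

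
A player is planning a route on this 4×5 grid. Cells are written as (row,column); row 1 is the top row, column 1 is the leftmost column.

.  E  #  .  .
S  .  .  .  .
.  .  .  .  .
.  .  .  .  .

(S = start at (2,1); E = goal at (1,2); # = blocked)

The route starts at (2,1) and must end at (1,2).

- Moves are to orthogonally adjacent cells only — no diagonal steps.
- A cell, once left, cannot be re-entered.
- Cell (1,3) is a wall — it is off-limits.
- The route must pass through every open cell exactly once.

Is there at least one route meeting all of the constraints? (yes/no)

no

Exhausting the options from (2,1), every branch either dead-ends against blocked cells, would have to re-enter a cell already used, or reaches the goal with a constraint still unmet.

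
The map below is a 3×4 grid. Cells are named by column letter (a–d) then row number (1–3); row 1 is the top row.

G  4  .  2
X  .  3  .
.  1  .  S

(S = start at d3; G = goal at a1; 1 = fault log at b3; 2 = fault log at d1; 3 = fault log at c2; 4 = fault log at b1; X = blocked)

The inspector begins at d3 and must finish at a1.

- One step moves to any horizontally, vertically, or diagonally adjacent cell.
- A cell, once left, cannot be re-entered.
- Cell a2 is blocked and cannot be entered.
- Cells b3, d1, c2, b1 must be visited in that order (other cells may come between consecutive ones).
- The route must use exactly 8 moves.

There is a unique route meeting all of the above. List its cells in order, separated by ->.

d3 -> c3 -> b3 -> b2 -> c1 -> d1 -> c2 -> b1 -> a1

The waypoints must appear in the order b3, d1, c2, b1, with no cell reused.
Route from d3: left 2 to b3, up 1 to b2, up-right 1 to c1, right 1 to d1, down-left 1 to c2, up-left 1 to b1, left 1 to a1 — 8 moves in all.
Check: order respected (1 at step 2, 2 at step 5, 3 at step 6, 4 at step 7); 8 moves as required.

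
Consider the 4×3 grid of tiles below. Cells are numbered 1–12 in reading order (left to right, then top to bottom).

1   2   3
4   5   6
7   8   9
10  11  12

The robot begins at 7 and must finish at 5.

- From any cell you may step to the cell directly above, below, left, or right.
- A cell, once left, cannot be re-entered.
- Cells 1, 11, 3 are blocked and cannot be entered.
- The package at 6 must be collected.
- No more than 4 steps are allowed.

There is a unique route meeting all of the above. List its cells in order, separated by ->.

Any route must reach 6 and still end at 5 within 4 moves, so the order of the required stops is forced.
Route from 7: 2× right (reaching 9), up to 6, left to 5 — 4 moves in all.
Check: all required cells visited; 4 ≤ 4 moves.

7 -> 8 -> 9 -> 6 -> 5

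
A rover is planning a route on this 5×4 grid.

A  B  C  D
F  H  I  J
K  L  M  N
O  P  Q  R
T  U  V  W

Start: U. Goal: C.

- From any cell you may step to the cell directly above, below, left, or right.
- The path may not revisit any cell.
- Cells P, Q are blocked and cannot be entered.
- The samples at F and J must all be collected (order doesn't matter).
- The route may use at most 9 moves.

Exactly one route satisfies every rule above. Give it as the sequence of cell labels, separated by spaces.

The budget equals the shortest possible length, so every move has to be on a shortest route through the required cells.
Route from U: left 1 to T, up 3 to F, right 3 to J, up 1 to D, left 1 to C — 9 moves in all.
Check: all required cells visited; 9 ≤ 9 moves.

U T O K F H I J D C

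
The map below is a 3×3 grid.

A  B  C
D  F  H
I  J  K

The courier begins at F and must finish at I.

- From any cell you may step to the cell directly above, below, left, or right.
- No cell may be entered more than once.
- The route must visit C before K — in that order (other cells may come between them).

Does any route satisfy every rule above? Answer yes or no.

yes

One route that works: F → B → C → H → K → J → I.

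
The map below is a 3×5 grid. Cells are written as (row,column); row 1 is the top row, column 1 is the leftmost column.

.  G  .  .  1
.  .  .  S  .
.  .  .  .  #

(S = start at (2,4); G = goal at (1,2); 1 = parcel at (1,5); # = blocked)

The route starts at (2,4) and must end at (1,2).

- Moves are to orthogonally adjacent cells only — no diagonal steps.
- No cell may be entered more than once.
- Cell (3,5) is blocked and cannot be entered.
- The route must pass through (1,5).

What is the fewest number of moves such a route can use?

5

Any route passes through (1,5) somewhere between (2,4) and (1,2). Summing Manhattan distances along the two legs ((2,4) → (1,5) → (1,2)) gives a lower bound of 2 + 3 = 5 moves.
A route of 5 moves achieves this: (2,4) → (2,5) → (1,5) → (1,4) → (1,3) → (1,2).
Since 5 matches the lower bound, it is optimal.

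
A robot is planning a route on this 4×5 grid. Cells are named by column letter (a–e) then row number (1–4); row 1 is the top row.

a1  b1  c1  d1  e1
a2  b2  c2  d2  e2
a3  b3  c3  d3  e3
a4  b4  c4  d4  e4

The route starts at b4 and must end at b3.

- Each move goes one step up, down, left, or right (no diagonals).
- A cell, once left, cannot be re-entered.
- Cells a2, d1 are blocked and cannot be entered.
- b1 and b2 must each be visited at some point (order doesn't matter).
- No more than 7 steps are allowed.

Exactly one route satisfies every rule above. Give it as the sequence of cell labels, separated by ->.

b4 -> c4 -> c3 -> c2 -> c1 -> b1 -> b2 -> b3

The budget equals the shortest possible length, so every move has to be on a shortest route through the required cells.
Route from b4: right to c4, 3× up (reaching c1), left to b1, 2× down (reaching b3) — 7 moves in all.
Check: all required cells visited; 7 ≤ 7 moves.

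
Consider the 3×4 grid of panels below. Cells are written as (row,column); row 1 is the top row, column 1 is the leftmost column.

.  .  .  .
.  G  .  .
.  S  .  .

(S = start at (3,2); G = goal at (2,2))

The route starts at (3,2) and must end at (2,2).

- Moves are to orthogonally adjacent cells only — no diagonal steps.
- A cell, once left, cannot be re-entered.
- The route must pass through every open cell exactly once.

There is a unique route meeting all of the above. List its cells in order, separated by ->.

Need to visit all 12 open cells exactly once, starting at (3,2) and ending at (2,2).
Cell (1,1) has only two open neighbours ((2,1) and (1,2)), so the path must pass straight through it: one of those is the cell it's entered from and the other is where it exits.
Route from (3,2): left 1 to (3,1), up 2 to (1,1), right 3 to (1,4), down 2 to (3,4), left 1 to (3,3), up 1 to (2,3), left 1 to (2,2) — 11 moves in all.
Check: all 12 open cells covered.

(3,2) -> (3,1) -> (2,1) -> (1,1) -> (1,2) -> (1,3) -> (1,4) -> (2,4) -> (3,4) -> (3,3) -> (2,3) -> (2,2)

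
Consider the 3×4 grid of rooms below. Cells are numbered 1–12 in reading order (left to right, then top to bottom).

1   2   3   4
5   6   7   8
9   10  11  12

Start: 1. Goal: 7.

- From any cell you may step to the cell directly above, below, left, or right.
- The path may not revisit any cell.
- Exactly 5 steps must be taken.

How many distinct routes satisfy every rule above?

6

Need simple routes of exactly 5 moves from 1 to 7 (Manhattan distance 3, so 1 moves are spent on a detour and 1 undoing it).
Enumerating: 1 5 9 10 6 7 | 1 5 9 10 11 7 | 1 5 6 2 3 7 | 1 5 6 10 11 7 | 1 2 6 10 11 7 | 1 2 3 4 8 7.
That gives 6 routes.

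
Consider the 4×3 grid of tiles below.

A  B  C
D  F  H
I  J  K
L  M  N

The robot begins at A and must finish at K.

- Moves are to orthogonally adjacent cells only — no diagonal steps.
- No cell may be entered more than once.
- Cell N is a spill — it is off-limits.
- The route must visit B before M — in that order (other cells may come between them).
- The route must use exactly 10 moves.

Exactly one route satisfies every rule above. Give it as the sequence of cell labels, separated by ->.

A -> B -> C -> H -> F -> D -> I -> L -> M -> J -> K

The waypoints must appear in the order B, M, with no cell reused.
Route from A: 2× right (reaching C), down to H, 2× left (reaching D), 2× down (reaching L), right to M, up to J, right to K — 10 moves in all.
Check: order respected (B at step 1, M at step 8); 10 moves as required.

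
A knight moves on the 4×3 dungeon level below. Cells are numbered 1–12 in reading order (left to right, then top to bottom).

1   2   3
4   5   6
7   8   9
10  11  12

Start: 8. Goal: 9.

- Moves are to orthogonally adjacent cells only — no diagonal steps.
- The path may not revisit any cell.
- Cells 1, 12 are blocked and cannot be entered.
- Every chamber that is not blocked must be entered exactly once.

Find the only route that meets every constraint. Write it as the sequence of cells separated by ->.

8 -> 11 -> 10 -> 7 -> 4 -> 5 -> 2 -> 3 -> 6 -> 9

Need to visit all 10 open cells exactly once, starting at 8 and ending at 9.
Cell 3 has only two open neighbours (6 and 2), so the path must pass straight through it: one of those is the cell it's entered from and the other is where it exits.
Route from 8: down 1 to 11, left 1 to 10, up 2 to 4, right 1 to 5, up 1 to 2, right 1 to 3, down 2 to 9 — 9 moves in all.
Check: all 10 open cells covered.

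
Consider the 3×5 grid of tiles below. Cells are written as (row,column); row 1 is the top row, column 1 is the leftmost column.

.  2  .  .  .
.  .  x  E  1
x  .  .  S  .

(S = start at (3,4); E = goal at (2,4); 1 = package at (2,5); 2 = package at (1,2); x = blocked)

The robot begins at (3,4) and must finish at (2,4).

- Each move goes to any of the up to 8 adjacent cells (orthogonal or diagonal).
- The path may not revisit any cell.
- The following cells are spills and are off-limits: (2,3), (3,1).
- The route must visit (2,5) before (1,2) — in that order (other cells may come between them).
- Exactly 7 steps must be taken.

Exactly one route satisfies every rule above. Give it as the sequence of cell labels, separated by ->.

(3,4) -> (2,5) -> (1,4) -> (1,3) -> (1,2) -> (2,2) -> (3,3) -> (2,4)

The waypoints must appear in the order (2,5), (1,2), with no cell reused.
Route from (3,4): up-right to (2,5), up-left to (1,4), 2× left (reaching (1,2)), down to (2,2), down-right to (3,3), up-right to (2,4) — 7 moves in all.
Check: order respected (1 at step 1, 2 at step 4); 7 moves as required.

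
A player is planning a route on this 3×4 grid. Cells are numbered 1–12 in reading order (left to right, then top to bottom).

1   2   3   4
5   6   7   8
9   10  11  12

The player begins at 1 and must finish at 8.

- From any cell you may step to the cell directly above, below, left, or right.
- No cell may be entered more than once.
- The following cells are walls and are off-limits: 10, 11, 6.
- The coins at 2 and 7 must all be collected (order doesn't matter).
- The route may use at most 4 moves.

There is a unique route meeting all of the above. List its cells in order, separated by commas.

1, 2, 3, 7, 8

The 4-move cap with required stops at 2, 7 leaves no slack for detours.
Route from 1: right 2 to 3, down 1 to 7, right 1 to 8 — 4 moves in all.
Check: all required cells visited; 4 ≤ 4 moves.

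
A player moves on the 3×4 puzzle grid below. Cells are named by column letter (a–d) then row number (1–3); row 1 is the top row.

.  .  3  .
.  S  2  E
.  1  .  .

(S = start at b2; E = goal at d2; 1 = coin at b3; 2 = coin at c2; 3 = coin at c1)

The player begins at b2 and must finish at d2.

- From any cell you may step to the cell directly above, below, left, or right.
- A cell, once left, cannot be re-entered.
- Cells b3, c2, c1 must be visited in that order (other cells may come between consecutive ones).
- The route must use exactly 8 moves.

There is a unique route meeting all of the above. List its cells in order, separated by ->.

The waypoints must appear in the order b3, c2, c1, with no cell reused.
Route from b2: left to a2, down to a3, 2× right (reaching c3), 2× up (reaching c1), right to d1, down to d2 — 8 moves in all.
Check: order respected (1 at step 3, 2 at step 5, 3 at step 6); 8 moves as required.

b2 -> a2 -> a3 -> b3 -> c3 -> c2 -> c1 -> d1 -> d2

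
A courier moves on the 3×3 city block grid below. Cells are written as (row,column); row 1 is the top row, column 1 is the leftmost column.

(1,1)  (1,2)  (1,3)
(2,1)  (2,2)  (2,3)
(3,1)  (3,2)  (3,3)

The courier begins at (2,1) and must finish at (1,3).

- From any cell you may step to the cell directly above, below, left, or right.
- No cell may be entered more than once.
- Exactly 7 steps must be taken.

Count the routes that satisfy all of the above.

2

Need simple routes of exactly 7 moves from (2,1) to (1,3) (Manhattan distance 3, so 2 moves are spent on a detour and 2 undoing it).
Enumerating: (2,1) (1,1) (1,2) (2,2) (3,2) (3,3) (2,3) (1,3) | (2,1) (3,1) (3,2) (3,3) (2,3) (2,2) (1,2) (1,3).
That gives 2 routes.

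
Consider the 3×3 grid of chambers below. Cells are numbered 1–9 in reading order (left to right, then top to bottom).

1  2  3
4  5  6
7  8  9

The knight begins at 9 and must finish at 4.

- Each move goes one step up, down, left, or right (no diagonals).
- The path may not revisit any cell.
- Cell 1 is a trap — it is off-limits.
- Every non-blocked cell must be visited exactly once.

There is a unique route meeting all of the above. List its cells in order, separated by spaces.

9 6 3 2 5 8 7 4

Need to visit all 8 open cells exactly once, starting at 9 and ending at 4.
Cell 3 has only two open neighbours (6 and 2), so the path must pass straight through it: one of those is the cell it's entered from and the other is where it exits.
Route from 9: 2× up (reaching 3), left to 2, 2× down (reaching 8), left to 7, up to 4 — 7 moves in all.
Check: all 8 open cells covered.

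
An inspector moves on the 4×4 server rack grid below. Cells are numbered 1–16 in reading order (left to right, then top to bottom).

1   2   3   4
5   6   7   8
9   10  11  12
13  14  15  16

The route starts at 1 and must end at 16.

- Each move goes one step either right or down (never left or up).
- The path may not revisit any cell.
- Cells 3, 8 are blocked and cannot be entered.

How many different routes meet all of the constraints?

14

A right/down-only route from 1 to 16 makes exactly 3 down-moves and 3 right-moves in some order.
With no other constraints that would be C(6,3) = 20 routes.
Subtract routes through each blocked cell (inclusion–exclusion for overlaps): − through 3: 4 − through 8: 4 + through 3&8: 2 → 14.
That gives 14 routes.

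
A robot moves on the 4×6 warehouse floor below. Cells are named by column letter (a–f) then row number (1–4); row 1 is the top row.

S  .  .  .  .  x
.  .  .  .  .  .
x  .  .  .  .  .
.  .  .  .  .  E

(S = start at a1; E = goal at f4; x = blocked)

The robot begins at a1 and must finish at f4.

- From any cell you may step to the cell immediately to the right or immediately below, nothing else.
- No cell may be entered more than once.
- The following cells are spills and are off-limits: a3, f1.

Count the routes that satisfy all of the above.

A right/down-only route from a1 to f4 makes exactly 3 down-moves and 5 right-moves in some order.
With no other constraints that would be C(8,3) = 56 routes.
Subtract routes through each blocked cell (inclusion–exclusion for overlaps): − through f1: 1 − through a3: 6 → 49.
That gives 49 routes.

49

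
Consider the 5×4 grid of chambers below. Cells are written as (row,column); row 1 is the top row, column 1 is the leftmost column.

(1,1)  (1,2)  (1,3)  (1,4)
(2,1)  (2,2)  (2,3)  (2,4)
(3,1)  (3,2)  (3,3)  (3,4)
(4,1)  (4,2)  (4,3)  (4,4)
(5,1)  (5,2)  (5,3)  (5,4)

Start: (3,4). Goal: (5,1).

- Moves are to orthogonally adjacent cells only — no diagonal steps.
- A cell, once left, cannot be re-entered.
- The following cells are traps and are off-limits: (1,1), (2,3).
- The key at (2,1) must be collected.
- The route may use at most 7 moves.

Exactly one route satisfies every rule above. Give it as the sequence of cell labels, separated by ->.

(3,4) -> (3,3) -> (3,2) -> (2,2) -> (2,1) -> (3,1) -> (4,1) -> (5,1)

The 7-move cap with required stops at (2,1) leaves no slack for detours.
Route from (3,4): 2× left (reaching (3,2)), up to (2,2), left to (2,1), 3× down (reaching (5,1)) — 7 moves in all.
Check: all required cells visited; 7 ≤ 7 moves.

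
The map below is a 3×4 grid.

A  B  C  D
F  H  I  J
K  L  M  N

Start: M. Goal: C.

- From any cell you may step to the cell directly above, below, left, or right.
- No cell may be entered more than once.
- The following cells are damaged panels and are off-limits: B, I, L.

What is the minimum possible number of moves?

4

The Manhattan distance from M to C is |3−1| + |3−3| = 2, so at least 2 moves are needed.
That bound ignores the blocked cells. Measuring each leg by the fewest moves that actually steer around them (M→C: 4) raises the lower bound to 4.
A route of 4 moves exists: M → N → J → D → C.
Since 4 matches that lower bound, it is optimal.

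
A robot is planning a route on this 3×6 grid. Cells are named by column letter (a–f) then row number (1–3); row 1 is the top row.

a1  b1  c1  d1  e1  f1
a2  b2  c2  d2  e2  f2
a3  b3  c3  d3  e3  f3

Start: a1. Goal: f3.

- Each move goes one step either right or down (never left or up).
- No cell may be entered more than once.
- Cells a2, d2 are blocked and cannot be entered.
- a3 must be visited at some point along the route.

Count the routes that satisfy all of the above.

0

A right/down-only route from a1 to f3 makes exactly 2 down-moves and 5 right-moves in some order.
With no other constraints that would be C(7,2) = 21 routes.
Split at a3 and multiply the segment counts (each segment already excludes blocked cells): a1→a3: 0; a3→f3: 1; product = 0.
No route satisfies every constraint, so the count is 0.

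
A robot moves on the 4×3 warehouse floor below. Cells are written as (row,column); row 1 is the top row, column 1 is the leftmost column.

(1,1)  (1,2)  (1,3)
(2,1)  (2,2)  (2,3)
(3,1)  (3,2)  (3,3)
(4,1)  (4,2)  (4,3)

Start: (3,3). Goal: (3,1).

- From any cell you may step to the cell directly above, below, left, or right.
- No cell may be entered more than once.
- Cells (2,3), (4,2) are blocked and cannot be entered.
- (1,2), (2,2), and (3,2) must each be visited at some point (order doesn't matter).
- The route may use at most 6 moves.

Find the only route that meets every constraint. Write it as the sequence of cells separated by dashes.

(3,3) - (3,2) - (2,2) - (1,2) - (1,1) - (2,1) - (3,1)

The budget equals the shortest possible length, so every move has to be on a shortest route through the required cells.
Route from (3,3): left 1 to (3,2), up 2 to (1,2), left 1 to (1,1), down 2 to (3,1) — 6 moves in all.
Check: all required cells visited; 6 ≤ 6 moves.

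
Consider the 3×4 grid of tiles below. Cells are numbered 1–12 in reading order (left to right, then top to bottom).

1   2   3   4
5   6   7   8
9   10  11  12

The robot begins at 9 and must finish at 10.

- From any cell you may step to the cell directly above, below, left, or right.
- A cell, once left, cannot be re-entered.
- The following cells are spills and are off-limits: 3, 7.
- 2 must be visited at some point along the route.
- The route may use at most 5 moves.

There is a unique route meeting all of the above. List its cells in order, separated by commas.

Any route must reach 2 and still end at 10 within 5 moves, so the order of the required stops is forced.
Route from 9: 2× up (reaching 1), right to 2, 2× down (reaching 10) — 5 moves in all.
Check: all required cells visited; 5 ≤ 5 moves.

9, 5, 1, 2, 6, 10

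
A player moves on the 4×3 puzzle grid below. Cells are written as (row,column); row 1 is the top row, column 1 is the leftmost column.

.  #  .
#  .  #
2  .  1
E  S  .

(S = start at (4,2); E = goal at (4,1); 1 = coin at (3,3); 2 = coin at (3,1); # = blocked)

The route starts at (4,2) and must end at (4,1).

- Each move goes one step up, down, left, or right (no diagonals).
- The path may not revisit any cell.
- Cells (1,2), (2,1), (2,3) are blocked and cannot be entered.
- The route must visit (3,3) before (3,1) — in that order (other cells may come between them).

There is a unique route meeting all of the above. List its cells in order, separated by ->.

(4,2) -> (4,3) -> (3,3) -> (3,2) -> (3,1) -> (4,1)

The waypoints must appear in the order (3,3), (3,1), with no cell reused.
Route from (4,2): right to (4,3), up to (3,3), 2× left (reaching (3,1)), down to (4,1) — 5 moves in all.
Check: order respected (1 at step 2, 2 at step 4).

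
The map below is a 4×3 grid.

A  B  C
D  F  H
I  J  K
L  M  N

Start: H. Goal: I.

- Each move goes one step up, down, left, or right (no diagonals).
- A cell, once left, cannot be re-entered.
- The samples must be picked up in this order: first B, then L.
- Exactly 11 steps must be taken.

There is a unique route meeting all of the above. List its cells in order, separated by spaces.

The waypoints must appear in the order B, L, with no cell reused.
Route from H: up to C, 2× left (reaching A), down to D, right to F, down to J, right to K, down to N, 2× left (reaching L), up to I — 11 moves in all.
Check: order respected (B at step 2, L at step 10); 11 moves as required.

H C B A D F J K N M L I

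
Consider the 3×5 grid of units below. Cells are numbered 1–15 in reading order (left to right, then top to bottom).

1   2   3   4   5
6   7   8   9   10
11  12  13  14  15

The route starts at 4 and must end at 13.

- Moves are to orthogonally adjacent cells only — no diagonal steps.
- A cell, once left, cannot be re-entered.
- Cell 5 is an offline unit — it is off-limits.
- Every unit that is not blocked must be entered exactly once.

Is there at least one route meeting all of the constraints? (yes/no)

One route that works: 4 → 3 → 2 → 1 → 6 → 11 → 12 → 7 → 8 → 9 → 10 → 15 → 14 → 13.

yes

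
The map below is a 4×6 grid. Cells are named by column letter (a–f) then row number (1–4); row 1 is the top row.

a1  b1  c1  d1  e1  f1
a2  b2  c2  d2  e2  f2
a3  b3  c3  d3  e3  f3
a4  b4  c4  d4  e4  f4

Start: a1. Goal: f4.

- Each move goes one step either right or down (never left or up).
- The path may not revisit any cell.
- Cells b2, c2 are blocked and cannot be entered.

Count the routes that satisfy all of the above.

A right/down-only route from a1 to f4 makes exactly 3 down-moves and 5 right-moves in some order.
With no other constraints that would be C(8,3) = 56 routes.
Subtract routes through each blocked cell (inclusion–exclusion for overlaps): − through b2: 30 − through c2: 30 + through b2&c2: 20 → 16.
That gives 16 routes.

16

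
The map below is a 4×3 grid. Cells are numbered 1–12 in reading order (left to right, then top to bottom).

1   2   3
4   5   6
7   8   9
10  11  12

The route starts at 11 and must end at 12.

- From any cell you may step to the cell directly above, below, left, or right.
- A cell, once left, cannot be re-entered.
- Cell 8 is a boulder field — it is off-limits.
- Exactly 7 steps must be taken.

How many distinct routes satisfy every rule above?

Need simple routes of exactly 7 moves from 11 to 12 (Manhattan distance 1, so 3 moves are spent on a detour and 3 undoing it).
Enumerating: 11 10 7 4 5 6 9 12.
That gives 1 route.

1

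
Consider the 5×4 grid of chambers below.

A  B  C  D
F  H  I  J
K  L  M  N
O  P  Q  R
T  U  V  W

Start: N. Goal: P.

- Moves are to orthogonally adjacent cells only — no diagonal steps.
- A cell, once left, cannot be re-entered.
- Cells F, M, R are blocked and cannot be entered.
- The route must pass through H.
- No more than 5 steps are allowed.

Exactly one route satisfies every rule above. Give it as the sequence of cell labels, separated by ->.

The budget equals the shortest possible length, so every move has to be on a shortest route through the required cells.
Route from N: up to J, 2× left (reaching H), 2× down (reaching P) — 5 moves in all.
Check: all required cells visited; 5 ≤ 5 moves.

N -> J -> I -> H -> L -> P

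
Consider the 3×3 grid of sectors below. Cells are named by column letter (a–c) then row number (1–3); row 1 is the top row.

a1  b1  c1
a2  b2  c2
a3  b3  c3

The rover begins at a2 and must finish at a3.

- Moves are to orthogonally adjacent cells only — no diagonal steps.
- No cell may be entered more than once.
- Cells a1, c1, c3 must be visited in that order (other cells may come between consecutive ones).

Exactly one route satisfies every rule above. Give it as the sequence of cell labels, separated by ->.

a2 -> a1 -> b1 -> c1 -> c2 -> c3 -> b3 -> a3

The waypoints must appear in the order a1, c1, c3, with no cell reused.
Route from a2: up 1 to a1, right 2 to c1, down 2 to c3, left 2 to a3 — 7 moves in all.
Check: order respected (a1 at step 1, c1 at step 3, c3 at step 5).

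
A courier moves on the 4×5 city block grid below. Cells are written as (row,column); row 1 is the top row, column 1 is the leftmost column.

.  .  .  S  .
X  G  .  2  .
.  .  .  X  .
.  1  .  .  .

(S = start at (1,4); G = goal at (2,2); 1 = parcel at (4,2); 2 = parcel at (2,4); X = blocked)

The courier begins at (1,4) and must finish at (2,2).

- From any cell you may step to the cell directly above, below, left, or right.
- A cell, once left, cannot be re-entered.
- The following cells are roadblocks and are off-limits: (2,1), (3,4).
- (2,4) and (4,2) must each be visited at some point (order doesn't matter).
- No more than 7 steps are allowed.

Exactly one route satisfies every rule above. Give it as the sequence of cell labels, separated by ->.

The budget equals the shortest possible length, so every move has to be on a shortest route through the required cells.
Route from (1,4): down to (2,4), left to (2,3), 2× down (reaching (4,3)), left to (4,2), 2× up (reaching (2,2)) — 7 moves in all.
Check: all required cells visited; 7 ≤ 7 moves.

(1,4) -> (2,4) -> (2,3) -> (3,3) -> (4,3) -> (4,2) -> (3,2) -> (2,2)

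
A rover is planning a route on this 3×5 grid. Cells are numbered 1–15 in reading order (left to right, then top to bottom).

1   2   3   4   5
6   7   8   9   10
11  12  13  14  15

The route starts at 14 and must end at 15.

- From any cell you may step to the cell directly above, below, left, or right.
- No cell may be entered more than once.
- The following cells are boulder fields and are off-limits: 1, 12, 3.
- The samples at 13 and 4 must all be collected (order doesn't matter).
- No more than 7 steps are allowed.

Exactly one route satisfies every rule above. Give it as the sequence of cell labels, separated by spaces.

The budget equals the shortest possible length, so every move has to be on a shortest route through the required cells.
Route from 14: left 1 to 13, up 1 to 8, right 1 to 9, up 1 to 4, right 1 to 5, down 2 to 15 — 7 moves in all.
Check: all required cells visited; 7 ≤ 7 moves.

14 13 8 9 4 5 10 15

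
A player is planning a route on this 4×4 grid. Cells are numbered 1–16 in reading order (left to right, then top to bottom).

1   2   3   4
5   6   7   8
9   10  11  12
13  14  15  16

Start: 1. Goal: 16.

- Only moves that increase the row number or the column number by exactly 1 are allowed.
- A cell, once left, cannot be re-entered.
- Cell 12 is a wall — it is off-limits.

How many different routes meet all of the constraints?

10

A right/down-only route from 1 to 16 makes exactly 3 down-moves and 3 right-moves in some order.
With no other constraints that would be C(6,3) = 20 routes.
Subtract routes through each blocked cell (inclusion–exclusion for overlaps): − through 12: 10 → 10.
That gives 10 routes.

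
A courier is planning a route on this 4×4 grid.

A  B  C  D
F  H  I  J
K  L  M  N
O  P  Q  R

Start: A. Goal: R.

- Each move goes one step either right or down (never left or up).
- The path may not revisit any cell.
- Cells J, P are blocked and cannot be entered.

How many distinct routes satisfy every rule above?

A right/down-only route from A to R makes exactly 3 down-moves and 3 right-moves in some order.
With no other constraints that would be C(6,3) = 20 routes.
Subtract routes through each blocked cell (inclusion–exclusion for overlaps): − through J: 4 − through P: 4 → 12.
That gives 12 routes.

12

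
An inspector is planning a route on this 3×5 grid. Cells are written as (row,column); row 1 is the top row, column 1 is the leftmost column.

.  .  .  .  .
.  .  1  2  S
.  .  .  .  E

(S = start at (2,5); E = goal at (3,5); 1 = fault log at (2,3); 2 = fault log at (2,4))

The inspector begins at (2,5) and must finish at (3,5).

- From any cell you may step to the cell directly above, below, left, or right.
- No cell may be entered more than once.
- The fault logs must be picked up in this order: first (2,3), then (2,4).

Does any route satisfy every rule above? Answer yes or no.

One route that works: (2,5) → (1,5) → (1,4) → (1,3) → (2,3) → (2,4) → (3,4) → (3,5).

yes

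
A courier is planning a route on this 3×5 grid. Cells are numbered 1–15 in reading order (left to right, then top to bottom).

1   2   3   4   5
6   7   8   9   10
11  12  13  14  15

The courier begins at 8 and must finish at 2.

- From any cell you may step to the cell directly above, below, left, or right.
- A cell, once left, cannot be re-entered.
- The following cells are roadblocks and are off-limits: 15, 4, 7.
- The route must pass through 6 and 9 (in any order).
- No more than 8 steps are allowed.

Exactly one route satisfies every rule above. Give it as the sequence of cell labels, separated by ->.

The budget equals the shortest possible length, so every move has to be on a shortest route through the required cells.
Route from 8: right to 9, down to 14, 3× left (reaching 11), 2× up (reaching 1), right to 2 — 8 moves in all.
Check: all required cells visited; 8 ≤ 8 moves.

8 -> 9 -> 14 -> 13 -> 12 -> 11 -> 6 -> 1 -> 2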